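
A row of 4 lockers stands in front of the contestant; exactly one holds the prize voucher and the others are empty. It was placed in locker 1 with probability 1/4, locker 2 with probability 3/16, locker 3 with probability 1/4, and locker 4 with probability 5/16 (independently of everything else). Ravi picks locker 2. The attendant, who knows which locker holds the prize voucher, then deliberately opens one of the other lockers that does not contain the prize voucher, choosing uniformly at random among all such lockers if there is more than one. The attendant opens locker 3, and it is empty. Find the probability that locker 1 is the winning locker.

Apply Bayes' rule, conditioning on where the prize voucher actually is.
If it is in locker 1 (prior 1/4): the attendant has 2 equally likely choices, so probability 1/2; weight (1/4)·(1/2) = 1/8.
If it is in locker 2 (prior 3/16): the attendant has 3 equally likely choices, so probability 1/3; weight (3/16)·(1/3) = 1/16.
If it is in locker 3 (prior 1/4): the attendant opened locker 3, so this case is ruled out; weight (1/4)·0 = 0.
If it is in locker 4 (prior 5/16): the attendant has 2 equally likely choices, so probability 1/2; weight (5/16)·(1/2) = 5/32.
The weights sum to 11/32.
So P(the prize voucher in locker 1 | the attendant opened locker 3) = (1/8) / (11/32) = 4/11.

4/11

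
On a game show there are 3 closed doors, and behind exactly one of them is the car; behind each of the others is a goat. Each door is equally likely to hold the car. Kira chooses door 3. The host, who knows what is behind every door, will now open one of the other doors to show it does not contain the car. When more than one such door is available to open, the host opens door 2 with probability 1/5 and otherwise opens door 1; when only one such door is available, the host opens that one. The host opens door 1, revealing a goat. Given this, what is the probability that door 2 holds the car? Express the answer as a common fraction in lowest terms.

Consider each possible location of the car in turn.
If it is behind door 1 (prior 1/3): the host opened door 1, so this case is ruled out; weight (1/3)·0 = 0.
If it is behind door 2 (prior 1/3): only door 1 is available, probability 1; weight (1/3)·1 = 1/3.
If it is behind door 3 (prior 1/3): door 2 is available but not opened, probability 4/5; weight (1/3)·(4/5) = 4/15.
The weights sum to 3/5.
So P(the car behind door 2 | the host opened door 1) = (1/3) / (3/5) = 5/9.

5/9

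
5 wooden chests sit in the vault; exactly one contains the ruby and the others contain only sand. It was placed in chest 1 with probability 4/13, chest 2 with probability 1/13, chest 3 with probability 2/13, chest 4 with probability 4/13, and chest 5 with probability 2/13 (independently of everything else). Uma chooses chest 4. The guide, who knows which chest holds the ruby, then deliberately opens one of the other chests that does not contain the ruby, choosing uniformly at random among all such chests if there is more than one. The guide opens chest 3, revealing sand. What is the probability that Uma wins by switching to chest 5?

1/5

Condition on the true location of the ruby.
If it is in chest 1 (prior 4/13): the guide has 3 equally likely choices, so probability 1/3; weight (4/13)·(1/3) = 4/39.
If it is in chest 2 (prior 1/13): the guide has 3 equally likely choices, so probability 1/3; weight (1/13)·(1/3) = 1/39.
If it is in chest 3 (prior 2/13): the guide opened chest 3, so this case is ruled out; weight (2/13)·0 = 0.
If it is in chest 4 (prior 4/13): the guide has 4 equally likely choices, so probability 1/4; weight (4/13)·(1/4) = 1/13.
If it is in chest 5 (prior 2/13): the guide has 3 equally likely choices, so probability 1/3; weight (2/13)·(1/3) = 2/39.
The weights sum to 10/39.
So P(the ruby in chest 5 | the guide opened chest 3) = (2/39) / (10/39) = 1/5.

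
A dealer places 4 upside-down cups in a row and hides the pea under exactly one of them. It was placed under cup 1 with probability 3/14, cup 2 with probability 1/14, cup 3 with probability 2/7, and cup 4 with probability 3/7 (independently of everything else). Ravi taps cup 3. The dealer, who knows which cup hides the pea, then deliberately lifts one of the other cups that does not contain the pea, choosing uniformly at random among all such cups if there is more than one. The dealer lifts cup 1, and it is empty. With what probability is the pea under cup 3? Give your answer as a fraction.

8/29

Consider each possible location of the pea in turn.
If it is under cup 1 (prior 3/14): the dealer opened cup 1, so this case is ruled out; weight (3/14)·0 = 0.
If it is under cup 2 (prior 1/14): the dealer has 2 equally likely choices, so probability 1/2; weight (1/14)·(1/2) = 1/28.
If it is under cup 3 (prior 2/7): the dealer has 3 equally likely choices, so probability 1/3; weight (2/7)·(1/3) = 2/21.
If it is under cup 4 (prior 3/7): the dealer has 2 equally likely choices, so probability 1/2; weight (3/7)·(1/2) = 3/14.
The weights sum to 29/84.
So P(the pea under cup 3 | the dealer opened cup 1) = (2/21) / (29/84) = 8/29.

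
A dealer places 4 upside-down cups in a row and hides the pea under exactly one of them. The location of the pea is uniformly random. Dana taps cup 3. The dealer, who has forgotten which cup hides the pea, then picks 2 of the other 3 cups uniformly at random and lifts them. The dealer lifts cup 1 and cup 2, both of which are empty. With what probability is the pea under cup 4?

Because the dealer chose which cups to lift without knowing where the pea is, the choice is independent of the prize location. Learning that none of the 2 opened cups holds the pea simply rules out those 2 locations and leaves the remaining 2 cups still equally likely by symmetry.
So P(the pea under cup 4) = 1/2.

1/2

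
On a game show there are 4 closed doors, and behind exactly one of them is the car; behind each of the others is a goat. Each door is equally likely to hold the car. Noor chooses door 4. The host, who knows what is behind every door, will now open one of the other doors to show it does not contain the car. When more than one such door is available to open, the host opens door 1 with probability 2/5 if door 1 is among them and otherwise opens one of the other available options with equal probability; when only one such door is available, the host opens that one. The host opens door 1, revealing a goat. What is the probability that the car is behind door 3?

Apply Bayes' rule, conditioning on where the car actually is.
If it is behind door 1 (prior 1/4): the host opened door 1, so this case is ruled out; weight (1/4)·0 = 0.
If it is behind any of doors 2, 3, and 4 (prior 1/4 each): door 1 is available, opened with probability 2/5; weight (1/4)·(2/5) = 1/10 each.
The weights sum to 3/10.
So P(the car behind door 3 | the host opened door 1) = (1/10) / (3/10) = 1/3.

1/3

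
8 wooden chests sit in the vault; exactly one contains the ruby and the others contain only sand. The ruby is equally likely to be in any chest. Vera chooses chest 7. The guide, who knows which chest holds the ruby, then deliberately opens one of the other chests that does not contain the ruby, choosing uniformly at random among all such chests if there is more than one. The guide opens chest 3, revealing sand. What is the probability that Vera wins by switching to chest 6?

7/48

Apply Bayes' rule, conditioning on where the ruby actually is.
If it is in any of chests 1, 2, 4, 5, 6, and 8 (prior 1/8 each): the guide has 6 equally likely choices, so probability 1/6; weight (1/8)·(1/6) = 1/48 each.
If it is in chest 3 (prior 1/8): the guide opened chest 3, so this case is ruled out; weight (1/8)·0 = 0.
If it is in chest 7 (prior 1/8): the guide has 7 equally likely choices, so probability 1/7; weight (1/8)·(1/7) = 1/56.
The weights sum to 1/7.
So P(the ruby in chest 6 | the guide opened chest 3) = (1/48) / (1/7) = 7/48.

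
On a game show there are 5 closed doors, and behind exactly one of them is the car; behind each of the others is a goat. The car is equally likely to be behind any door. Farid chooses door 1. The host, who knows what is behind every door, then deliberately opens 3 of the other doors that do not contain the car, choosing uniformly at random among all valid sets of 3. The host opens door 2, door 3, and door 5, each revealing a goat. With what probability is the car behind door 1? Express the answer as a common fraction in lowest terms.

1/5

Condition on the true location of the car.
If it is behind door 1 (prior 1/5): the host has 4 equally likely choices, so probability 1/4; weight (1/5)·(1/4) = 1/20.
If it is behind any of doors 2, 3, and 5 (prior 1/5 each): that door was opened and seen not to hold the prize — ruled out; weight (1/5)·0 = 0 each.
If it is behind door 4 (prior 1/5): the host has no choice, probability 1; weight (1/5)·1 = 1/5.
The weights sum to 1/4.
So P(the car behind door 1 | the host opened door 2, door 3, and door 5) = (1/20) / (1/4) = 1/5.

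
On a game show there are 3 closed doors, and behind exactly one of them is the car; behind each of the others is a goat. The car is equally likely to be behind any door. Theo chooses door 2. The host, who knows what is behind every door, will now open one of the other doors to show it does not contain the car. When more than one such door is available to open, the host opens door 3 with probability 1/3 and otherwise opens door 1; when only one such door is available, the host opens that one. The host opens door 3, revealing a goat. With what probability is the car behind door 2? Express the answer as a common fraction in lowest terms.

1/4

Apply Bayes' rule, conditioning on where the car actually is.
If it is behind door 1 (prior 1/3): only door 3 is available, probability 1; weight (1/3)·1 = 1/3.
If it is behind door 2 (prior 1/3): door 3 is available, opened with probability 1/3; weight (1/3)·(1/3) = 1/9.
If it is behind door 3 (prior 1/3): the host opened door 3, so this case is ruled out; weight (1/3)·0 = 0.
The weights sum to 4/9.
So P(the car behind door 2 | the host opened door 3) = (1/9) / (4/9) = 1/4.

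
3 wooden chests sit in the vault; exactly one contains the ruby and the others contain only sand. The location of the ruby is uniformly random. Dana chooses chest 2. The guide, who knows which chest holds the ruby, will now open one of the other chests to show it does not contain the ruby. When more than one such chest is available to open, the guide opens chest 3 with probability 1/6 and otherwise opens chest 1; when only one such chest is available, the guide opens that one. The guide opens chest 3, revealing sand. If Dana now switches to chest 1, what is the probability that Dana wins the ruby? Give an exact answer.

Consider each possible location of the ruby in turn.
If it is in chest 1 (prior 1/3): only chest 3 is available, probability 1; weight (1/3)·1 = 1/3.
If it is in chest 2 (prior 1/3): chest 3 is available, opened with probability 1/6; weight (1/3)·(1/6) = 1/18.
If it is in chest 3 (prior 1/3): the guide opened chest 3, so this case is ruled out; weight (1/3)·0 = 0.
The weights sum to 7/18.
So P(the ruby in chest 1 | the guide opened chest 3) = (1/3) / (7/18) = 6/7.

6/7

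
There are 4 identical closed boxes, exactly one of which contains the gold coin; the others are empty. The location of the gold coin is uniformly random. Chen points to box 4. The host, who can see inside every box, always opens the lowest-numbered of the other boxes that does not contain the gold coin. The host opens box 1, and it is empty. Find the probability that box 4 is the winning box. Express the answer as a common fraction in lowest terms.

Apply Bayes' rule, conditioning on where the gold coin actually is.
If it is in box 1 (prior 1/4): the host opened box 1, so this case is ruled out; weight (1/4)·0 = 0.
If it is in any of boxes 2, 3, and 4 (prior 1/4 each): box 1 is the lowest-numbered option available, probability 1; weight (1/4)·1 = 1/4 each.
The weights sum to 3/4.
So P(the gold coin in box 4 | the host opened box 1) = (1/4) / (3/4) = 1/3.

1/3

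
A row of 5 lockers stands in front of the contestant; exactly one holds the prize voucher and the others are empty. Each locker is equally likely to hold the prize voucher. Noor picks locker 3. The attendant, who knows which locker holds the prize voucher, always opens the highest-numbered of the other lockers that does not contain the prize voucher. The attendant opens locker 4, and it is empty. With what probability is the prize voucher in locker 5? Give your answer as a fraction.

1

Apply Bayes' rule, conditioning on where the prize voucher actually is.
If it is in any of lockers 1, 2, and 3 (prior 1/5 each): the attendant would have opened locker 5 instead, probability 0; weight (1/5)·0 = 0 each.
If it is in locker 4 (prior 1/5): the attendant opened locker 4, so this case is ruled out; weight (1/5)·0 = 0.
If it is in locker 5 (prior 1/5): locker 4 is the highest-numbered option available, probability 1; weight (1/5)·1 = 1/5.
The weights sum to 1/5.
So P(the prize voucher in locker 5 | the attendant opened locker 4) = (1/5) / (1/5) = 1.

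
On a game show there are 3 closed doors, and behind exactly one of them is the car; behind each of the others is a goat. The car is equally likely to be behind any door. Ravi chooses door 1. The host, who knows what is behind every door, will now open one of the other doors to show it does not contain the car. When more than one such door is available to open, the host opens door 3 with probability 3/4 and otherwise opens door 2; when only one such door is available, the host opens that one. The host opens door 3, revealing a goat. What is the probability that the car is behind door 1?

3/7

Condition on the true location of the car.
If it is behind door 1 (prior 1/3): door 3 is available, opened with probability 3/4; weight (1/3)·(3/4) = 1/4.
If it is behind door 2 (prior 1/3): only door 3 is available, probability 1; weight (1/3)·1 = 1/3.
If it is behind door 3 (prior 1/3): the host opened door 3, so this case is ruled out; weight (1/3)·0 = 0.
The weights sum to 7/12.
So P(the car behind door 1 | the host opened door 3) = (1/4) / (7/12) = 3/7.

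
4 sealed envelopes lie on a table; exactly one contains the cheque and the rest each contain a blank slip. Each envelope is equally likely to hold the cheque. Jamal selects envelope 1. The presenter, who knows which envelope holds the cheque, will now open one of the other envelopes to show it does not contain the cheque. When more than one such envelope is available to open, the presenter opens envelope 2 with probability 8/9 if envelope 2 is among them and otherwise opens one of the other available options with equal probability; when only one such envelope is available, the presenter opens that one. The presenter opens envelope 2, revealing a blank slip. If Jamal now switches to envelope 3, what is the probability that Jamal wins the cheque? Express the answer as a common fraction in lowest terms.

1/3

Condition on the true location of the cheque.
If it is in any of envelopes 1, 3, and 4 (prior 1/4 each): envelope 2 is available, opened with probability 8/9; weight (1/4)·(8/9) = 2/9 each.
If it is in envelope 2 (prior 1/4): the presenter opened envelope 2, so this case is ruled out; weight (1/4)·0 = 0.
The weights sum to 2/3.
So P(the cheque in envelope 3 | the presenter opened envelope 2) = (2/9) / (2/3) = 1/3.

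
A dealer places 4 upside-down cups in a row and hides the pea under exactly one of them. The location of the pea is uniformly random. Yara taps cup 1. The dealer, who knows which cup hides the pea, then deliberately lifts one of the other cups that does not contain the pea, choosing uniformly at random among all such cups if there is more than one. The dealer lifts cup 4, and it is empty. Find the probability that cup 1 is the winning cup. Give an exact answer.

Apply Bayes' rule, conditioning on where the pea actually is.
If it is under cup 1 (prior 1/4): the dealer has 3 equally likely choices, so probability 1/3; weight (1/4)·(1/3) = 1/12.
If it is under either of cups 2 and 3 (prior 1/4 each): the dealer has 2 equally likely choices, so probability 1/2; weight (1/4)·(1/2) = 1/8 each.
If it is under cup 4 (prior 1/4): the dealer opened cup 4, so this case is ruled out; weight (1/4)·0 = 0.
The weights sum to 1/3.
So P(the pea under cup 1 | the dealer opened cup 4) = (1/12) / (1/3) = 1/4.

1/4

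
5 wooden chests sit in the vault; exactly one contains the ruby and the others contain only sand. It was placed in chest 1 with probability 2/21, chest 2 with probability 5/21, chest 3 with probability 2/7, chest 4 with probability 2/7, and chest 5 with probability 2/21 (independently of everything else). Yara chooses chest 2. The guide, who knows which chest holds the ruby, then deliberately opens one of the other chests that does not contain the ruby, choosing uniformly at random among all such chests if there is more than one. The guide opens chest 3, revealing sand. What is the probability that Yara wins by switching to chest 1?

Apply Bayes' rule, conditioning on where the ruby actually is.
If it is in either of chests 1 and 5 (prior 2/21 each): the guide has 3 equally likely choices, so probability 1/3; weight (2/21)·(1/3) = 2/63 each.
If it is in chest 2 (prior 5/21): the guide has 4 equally likely choices, so probability 1/4; weight (5/21)·(1/4) = 5/84.
If it is in chest 3 (prior 2/7): the guide opened chest 3, so this case is ruled out; weight (2/7)·0 = 0.
If it is in chest 4 (prior 2/7): the guide has 3 equally likely choices, so probability 1/3; weight (2/7)·(1/3) = 2/21.
The weights sum to 55/252.
So P(the ruby in chest 1 | the guide opened chest 3) = (2/63) / (55/252) = 8/55.

8/55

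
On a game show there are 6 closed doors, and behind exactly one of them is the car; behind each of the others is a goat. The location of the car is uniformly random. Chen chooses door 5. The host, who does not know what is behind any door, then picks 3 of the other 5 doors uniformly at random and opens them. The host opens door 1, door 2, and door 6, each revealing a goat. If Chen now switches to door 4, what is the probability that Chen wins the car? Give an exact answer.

Condition on the true location of the car.
If it is behind any of doors 1, 2, and 6 (prior 1/6 each): that door was opened and seen not to hold the prize — ruled out; weight (1/6)·0 = 0 each.
If it is behind any of doors 3, 4, and 5 (prior 1/6 each): the host picks exactly this set with probability 1/10 regardless, and none is the prize; weight (1/6)·(1/10) = 1/60 each.
The weights sum to 1/20.
So P(the car behind door 4 | the host opened door 1, door 2, and door 6) = (1/60) / (1/20) = 1/3.

1/3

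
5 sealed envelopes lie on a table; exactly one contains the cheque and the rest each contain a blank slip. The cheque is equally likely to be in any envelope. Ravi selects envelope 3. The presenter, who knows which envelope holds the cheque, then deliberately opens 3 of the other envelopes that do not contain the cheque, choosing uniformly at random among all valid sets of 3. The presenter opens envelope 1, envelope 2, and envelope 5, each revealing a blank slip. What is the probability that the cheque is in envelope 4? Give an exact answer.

4/5

Condition on the true location of the cheque.
If it is in any of envelopes 1, 2, and 5 (prior 1/5 each): that envelope was opened and seen not to hold the prize — ruled out; weight (1/5)·0 = 0 each.
If it is in envelope 3 (prior 1/5): the presenter has 4 equally likely choices, so probability 1/4; weight (1/5)·(1/4) = 1/20.
If it is in envelope 4 (prior 1/5): the presenter has no choice, probability 1; weight (1/5)·1 = 1/5.
The weights sum to 1/4.
So P(the cheque in envelope 4 | the presenter opened envelope 1, envelope 2, and envelope 5) = (1/5) / (1/4) = 4/5.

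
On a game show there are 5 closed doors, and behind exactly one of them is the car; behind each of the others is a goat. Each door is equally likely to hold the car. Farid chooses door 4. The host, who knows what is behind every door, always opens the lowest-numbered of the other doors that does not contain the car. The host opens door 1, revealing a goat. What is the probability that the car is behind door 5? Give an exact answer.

Consider each possible location of the car in turn.
If it is behind door 1 (prior 1/5): the host opened door 1, so this case is ruled out; weight (1/5)·0 = 0.
If it is behind any of doors 2, 3, 4, and 5 (prior 1/5 each): door 1 is the lowest-numbered option available, probability 1; weight (1/5)·1 = 1/5 each.
The weights sum to 4/5.
So P(the car behind door 5 | the host opened door 1) = (1/5) / (4/5) = 1/4.

1/4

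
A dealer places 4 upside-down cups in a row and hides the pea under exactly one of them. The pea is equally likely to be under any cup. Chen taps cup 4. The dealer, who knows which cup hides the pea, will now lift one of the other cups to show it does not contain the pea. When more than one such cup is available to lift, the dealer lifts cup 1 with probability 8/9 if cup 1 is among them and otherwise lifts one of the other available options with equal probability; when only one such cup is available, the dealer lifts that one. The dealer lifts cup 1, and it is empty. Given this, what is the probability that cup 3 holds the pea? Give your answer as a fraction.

1/3

Condition on the true location of the pea.
If it is under cup 1 (prior 1/4): the dealer opened cup 1, so this case is ruled out; weight (1/4)·0 = 0.
If it is under any of cups 2, 3, and 4 (prior 1/4 each): cup 1 is available, opened with probability 8/9; weight (1/4)·(8/9) = 2/9 each.
The weights sum to 2/3.
So P(the pea under cup 3 | the dealer opened cup 1) = (2/9) / (2/3) = 1/3.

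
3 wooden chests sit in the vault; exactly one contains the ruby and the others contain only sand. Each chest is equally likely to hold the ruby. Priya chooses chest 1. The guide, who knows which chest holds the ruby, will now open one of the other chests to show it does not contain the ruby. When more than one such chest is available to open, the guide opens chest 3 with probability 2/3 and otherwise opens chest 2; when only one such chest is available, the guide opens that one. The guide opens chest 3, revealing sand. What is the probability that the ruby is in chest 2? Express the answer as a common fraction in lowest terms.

Consider each possible location of the ruby in turn.
If it is in chest 1 (prior 1/3): chest 3 is available, opened with probability 2/3; weight (1/3)·(2/3) = 2/9.
If it is in chest 2 (prior 1/3): only chest 3 is available, probability 1; weight (1/3)·1 = 1/3.
If it is in chest 3 (prior 1/3): the guide opened chest 3, so this case is ruled out; weight (1/3)·0 = 0.
The weights sum to 5/9.
So P(the ruby in chest 2 | the guide opened chest 3) = (1/3) / (5/9) = 3/5.

3/5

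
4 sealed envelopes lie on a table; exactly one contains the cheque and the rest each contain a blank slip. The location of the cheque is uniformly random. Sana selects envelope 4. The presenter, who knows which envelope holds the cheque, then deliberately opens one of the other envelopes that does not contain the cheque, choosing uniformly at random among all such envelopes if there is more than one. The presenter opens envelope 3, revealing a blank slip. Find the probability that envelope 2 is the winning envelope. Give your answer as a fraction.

Condition on the true location of the cheque.
If it is in either of envelopes 1 and 2 (prior 1/4 each): the presenter has 2 equally likely choices, so probability 1/2; weight (1/4)·(1/2) = 1/8 each.
If it is in envelope 3 (prior 1/4): the presenter opened envelope 3, so this case is ruled out; weight (1/4)·0 = 0.
If it is in envelope 4 (prior 1/4): the presenter has 3 equally likely choices, so probability 1/3; weight (1/4)·(1/3) = 1/12.
The weights sum to 1/3.
So P(the cheque in envelope 2 | the presenter opened envelope 3) = (1/8) / (1/3) = 3/8.

3/8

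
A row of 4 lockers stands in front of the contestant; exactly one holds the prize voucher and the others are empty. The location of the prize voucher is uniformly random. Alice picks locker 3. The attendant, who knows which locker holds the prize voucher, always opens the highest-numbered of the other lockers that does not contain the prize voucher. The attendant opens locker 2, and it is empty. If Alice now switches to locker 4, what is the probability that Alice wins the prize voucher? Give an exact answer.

1

Condition on the true location of the prize voucher.
If it is in either of lockers 1 and 3 (prior 1/4 each): the attendant would have opened locker 4 instead, probability 0; weight (1/4)·0 = 0 each.
If it is in locker 2 (prior 1/4): the attendant opened locker 2, so this case is ruled out; weight (1/4)·0 = 0.
If it is in locker 4 (prior 1/4): locker 2 is the highest-numbered option available, probability 1; weight (1/4)·1 = 1/4.
The weights sum to 1/4.
So P(the prize voucher in locker 4 | the attendant opened locker 2) = (1/4) / (1/4) = 1.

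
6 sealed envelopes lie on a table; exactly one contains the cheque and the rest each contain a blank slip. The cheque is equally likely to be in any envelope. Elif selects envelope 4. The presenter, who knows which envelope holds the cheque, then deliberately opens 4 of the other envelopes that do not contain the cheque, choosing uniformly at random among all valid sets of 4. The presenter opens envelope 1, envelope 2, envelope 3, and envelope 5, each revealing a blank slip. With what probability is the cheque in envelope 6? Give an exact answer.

Consider each possible location of the cheque in turn.
If it is in any of envelopes 1, 2, 3, and 5 (prior 1/6 each): that envelope was opened and seen not to hold the prize — ruled out; weight (1/6)·0 = 0 each.
If it is in envelope 4 (prior 1/6): the presenter has 5 equally likely choices, so probability 1/5; weight (1/6)·(1/5) = 1/30.
If it is in envelope 6 (prior 1/6): the presenter has no choice, probability 1; weight (1/6)·1 = 1/6.
The weights sum to 1/5.
So P(the cheque in envelope 6 | the presenter opened envelope 1, envelope 2, envelope 3, and envelope 5) = (1/6) / (1/5) = 5/6.

5/6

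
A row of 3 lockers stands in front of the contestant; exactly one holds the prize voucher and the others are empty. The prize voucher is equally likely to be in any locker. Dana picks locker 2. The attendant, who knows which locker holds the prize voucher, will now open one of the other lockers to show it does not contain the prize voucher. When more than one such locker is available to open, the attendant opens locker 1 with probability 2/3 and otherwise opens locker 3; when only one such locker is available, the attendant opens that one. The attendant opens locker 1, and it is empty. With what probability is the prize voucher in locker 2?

Consider each possible location of the prize voucher in turn.
If it is in locker 1 (prior 1/3): the attendant opened locker 1, so this case is ruled out; weight (1/3)·0 = 0.
If it is in locker 2 (prior 1/3): locker 1 is available, opened with probability 2/3; weight (1/3)·(2/3) = 2/9.
If it is in locker 3 (prior 1/3): only locker 1 is available, probability 1; weight (1/3)·1 = 1/3.
The weights sum to 5/9.
So P(the prize voucher in locker 2 | the attendant opened locker 1) = (2/9) / (5/9) = 2/5.

2/5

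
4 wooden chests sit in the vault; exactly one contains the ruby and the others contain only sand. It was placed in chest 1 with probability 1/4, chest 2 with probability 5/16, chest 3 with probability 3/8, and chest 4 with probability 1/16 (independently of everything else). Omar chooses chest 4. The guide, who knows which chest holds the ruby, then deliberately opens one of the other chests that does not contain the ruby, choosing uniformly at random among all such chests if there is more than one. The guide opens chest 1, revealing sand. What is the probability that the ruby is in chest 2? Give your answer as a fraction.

3/7

Consider each possible location of the ruby in turn.
If it is in chest 1 (prior 1/4): the guide opened chest 1, so this case is ruled out; weight (1/4)·0 = 0.
If it is in chest 2 (prior 5/16): the guide has 2 equally likely choices, so probability 1/2; weight (5/16)·(1/2) = 5/32.
If it is in chest 3 (prior 3/8): the guide has 2 equally likely choices, so probability 1/2; weight (3/8)·(1/2) = 3/16.
If it is in chest 4 (prior 1/16): the guide has 3 equally likely choices, so probability 1/3; weight (1/16)·(1/3) = 1/48.
The weights sum to 35/96.
So P(the ruby in chest 2 | the guide opened chest 1) = (5/32) / (35/96) = 3/7.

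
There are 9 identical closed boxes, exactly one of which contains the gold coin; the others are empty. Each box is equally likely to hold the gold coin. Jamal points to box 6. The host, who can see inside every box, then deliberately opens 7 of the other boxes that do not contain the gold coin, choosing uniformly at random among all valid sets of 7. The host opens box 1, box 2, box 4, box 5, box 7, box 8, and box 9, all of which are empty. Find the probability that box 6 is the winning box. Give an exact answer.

Apply Bayes' rule, conditioning on where the gold coin actually is.
If it is in any of boxes 1, 2, 4, 5, 7, 8, and 9 (prior 1/9 each): that box was opened and seen not to hold the prize — ruled out; weight (1/9)·0 = 0 each.
If it is in box 3 (prior 1/9): the host has no choice, probability 1; weight (1/9)·1 = 1/9.
If it is in box 6 (prior 1/9): the host has 8 equally likely choices, so probability 1/8; weight (1/9)·(1/8) = 1/72.
The weights sum to 1/8.
So P(the gold coin in box 6 | the host opened box 1, box 2, box 4, box 5, box 7, box 8, and box 9) = (1/72) / (1/8) = 1/9.

1/9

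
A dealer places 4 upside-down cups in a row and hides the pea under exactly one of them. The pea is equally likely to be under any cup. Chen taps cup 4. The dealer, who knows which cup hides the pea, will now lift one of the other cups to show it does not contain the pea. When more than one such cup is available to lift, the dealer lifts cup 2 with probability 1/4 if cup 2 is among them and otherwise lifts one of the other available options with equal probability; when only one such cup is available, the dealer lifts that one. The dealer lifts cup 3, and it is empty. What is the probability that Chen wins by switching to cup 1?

6/13

Consider each possible location of the pea in turn.
If it is under cup 1 (prior 1/4): cup 2 is available but not opened, probability 3/4; weight (1/4)·(3/4) = 3/16.
If it is under cup 2 (prior 1/4): cup 2 holds the prize so is unavailable; the dealer chooses uniformly among the 2 others, probability 1/2; weight (1/4)·(1/2) = 1/8.
If it is under cup 3 (prior 1/4): the dealer opened cup 3, so this case is ruled out; weight (1/4)·0 = 0.
If it is under cup 4 (prior 1/4): cup 2 is available but not opened; cup 3 gets probability (1 − 1/4)/2 = 3/8; weight (1/4)·(3/8) = 3/32.
The weights sum to 13/32.
So P(the pea under cup 1 | the dealer opened cup 3) = (3/16) / (13/32) = 6/13.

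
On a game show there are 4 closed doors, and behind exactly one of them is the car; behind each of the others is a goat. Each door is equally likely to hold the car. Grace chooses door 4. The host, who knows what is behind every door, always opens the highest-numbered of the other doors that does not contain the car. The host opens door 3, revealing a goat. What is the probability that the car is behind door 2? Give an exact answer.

1/3

Condition on the true location of the car.
If it is behind any of doors 1, 2, and 4 (prior 1/4 each): door 3 is the highest-numbered option available, probability 1; weight (1/4)·1 = 1/4 each.
If it is behind door 3 (prior 1/4): the host opened door 3, so this case is ruled out; weight (1/4)·0 = 0.
The weights sum to 3/4.
So P(the car behind door 2 | the host opened door 3) = (1/4) / (3/4) = 1/3.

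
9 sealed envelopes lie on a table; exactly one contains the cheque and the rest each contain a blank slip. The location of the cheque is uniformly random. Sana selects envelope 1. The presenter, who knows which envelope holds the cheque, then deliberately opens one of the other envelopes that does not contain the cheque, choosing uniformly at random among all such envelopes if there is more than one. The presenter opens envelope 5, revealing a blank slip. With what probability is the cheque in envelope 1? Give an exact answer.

Apply Bayes' rule, conditioning on where the cheque actually is.
If it is in envelope 1 (prior 1/9): the presenter has 8 equally likely choices, so probability 1/8; weight (1/9)·(1/8) = 1/72.
If it is in any of envelopes 2, 3, 4, 6, 7, 8, and 9 (prior 1/9 each): the presenter has 7 equally likely choices, so probability 1/7; weight (1/9)·(1/7) = 1/63 each.
If it is in envelope 5 (prior 1/9): the presenter opened envelope 5, so this case is ruled out; weight (1/9)·0 = 0.
The weights sum to 1/8.
So P(the cheque in envelope 1 | the presenter opened envelope 5) = (1/72) / (1/8) = 1/9.

1/9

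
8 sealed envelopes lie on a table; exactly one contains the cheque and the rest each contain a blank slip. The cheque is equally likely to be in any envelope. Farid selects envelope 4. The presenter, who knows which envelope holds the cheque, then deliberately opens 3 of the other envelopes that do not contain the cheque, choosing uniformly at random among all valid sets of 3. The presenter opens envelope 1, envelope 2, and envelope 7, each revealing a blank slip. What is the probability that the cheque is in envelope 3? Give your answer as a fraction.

7/32

Consider each possible location of the cheque in turn.
If it is in any of envelopes 1, 2, and 7 (prior 1/8 each): that envelope was opened and seen not to hold the prize — ruled out; weight (1/8)·0 = 0 each.
If it is in any of envelopes 3, 5, 6, and 8 (prior 1/8 each): the presenter has 20 equally likely choices, so probability 1/20; weight (1/8)·(1/20) = 1/160 each.
If it is in envelope 4 (prior 1/8): the presenter has 35 equally likely choices, so probability 1/35; weight (1/8)·(1/35) = 1/280.
The weights sum to 1/35.
So P(the cheque in envelope 3 | the presenter opened envelope 1, envelope 2, and envelope 7) = (1/160) / (1/35) = 7/32.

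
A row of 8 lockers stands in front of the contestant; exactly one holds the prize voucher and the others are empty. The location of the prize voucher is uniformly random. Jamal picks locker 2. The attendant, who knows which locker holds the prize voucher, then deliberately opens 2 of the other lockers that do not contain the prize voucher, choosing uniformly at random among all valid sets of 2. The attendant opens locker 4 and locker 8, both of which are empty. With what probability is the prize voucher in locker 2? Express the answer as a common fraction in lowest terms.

Apply Bayes' rule, conditioning on where the prize voucher actually is.
If it is in any of lockers 1, 3, 5, 6, and 7 (prior 1/8 each): the attendant has 15 equally likely choices, so probability 1/15; weight (1/8)·(1/15) = 1/120 each.
If it is in locker 2 (prior 1/8): the attendant has 21 equally likely choices, so probability 1/21; weight (1/8)·(1/21) = 1/168.
If it is in either of lockers 4 and 8 (prior 1/8 each): that locker was opened and seen not to hold the prize — ruled out; weight (1/8)·0 = 0 each.
The weights sum to 1/21.
So P(the prize voucher in locker 2 | the attendant opened locker 4 and locker 8) = (1/168) / (1/21) = 1/8.

1/8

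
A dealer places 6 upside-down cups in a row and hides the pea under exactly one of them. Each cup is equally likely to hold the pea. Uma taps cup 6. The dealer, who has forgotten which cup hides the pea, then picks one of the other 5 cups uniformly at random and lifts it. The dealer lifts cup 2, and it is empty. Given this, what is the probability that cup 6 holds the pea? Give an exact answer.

Because the dealer chose which cup to lift without knowing where the pea is, the choice is independent of the prize location. Learning that cup 2 does not hold the pea simply rules out that one location and leaves the remaining 5 cups still equally likely by symmetry.
So P(the pea under cup 6) = 1/5.

1/5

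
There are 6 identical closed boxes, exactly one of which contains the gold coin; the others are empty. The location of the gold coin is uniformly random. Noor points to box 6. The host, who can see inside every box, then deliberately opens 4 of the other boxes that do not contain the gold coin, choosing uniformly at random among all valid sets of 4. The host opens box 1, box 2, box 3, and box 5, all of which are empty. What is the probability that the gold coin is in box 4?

Condition on the true location of the gold coin.
If it is in any of boxes 1, 2, 3, and 5 (prior 1/6 each): that box was opened and seen not to hold the prize — ruled out; weight (1/6)·0 = 0 each.
If it is in box 4 (prior 1/6): the host has no choice, probability 1; weight (1/6)·1 = 1/6.
If it is in box 6 (prior 1/6): the host has 5 equally likely choices, so probability 1/5; weight (1/6)·(1/5) = 1/30.
The weights sum to 1/5.
So P(the gold coin in box 4 | the host opened box 1, box 2, box 3, and box 5) = (1/6) / (1/5) = 5/6.

5/6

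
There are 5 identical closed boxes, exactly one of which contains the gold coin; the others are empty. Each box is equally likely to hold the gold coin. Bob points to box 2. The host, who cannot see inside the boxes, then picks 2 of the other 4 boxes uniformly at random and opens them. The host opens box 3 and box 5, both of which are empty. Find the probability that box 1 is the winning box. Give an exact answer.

1/3

Condition on the true location of the gold coin.
If it is in any of boxes 1, 2, and 4 (prior 1/5 each): the host picks exactly this set with probability 1/6 regardless, and none is the prize; weight (1/5)·(1/6) = 1/30 each.
If it is in either of boxes 3 and 5 (prior 1/5 each): that box was opened and seen not to hold the prize — ruled out; weight (1/5)·0 = 0 each.
The weights sum to 1/10.
So P(the gold coin in box 1 | the host opened box 3 and box 5) = (1/30) / (1/10) = 1/3.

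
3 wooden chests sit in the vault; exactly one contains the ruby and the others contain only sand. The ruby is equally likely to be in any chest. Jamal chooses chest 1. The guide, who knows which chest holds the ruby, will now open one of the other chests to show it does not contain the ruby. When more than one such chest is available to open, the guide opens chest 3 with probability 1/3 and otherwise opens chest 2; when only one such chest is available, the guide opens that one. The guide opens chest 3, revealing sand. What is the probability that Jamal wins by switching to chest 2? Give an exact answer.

3/4

Consider each possible location of the ruby in turn.
If it is in chest 1 (prior 1/3): chest 3 is available, opened with probability 1/3; weight (1/3)·(1/3) = 1/9.
If it is in chest 2 (prior 1/3): only chest 3 is available, probability 1; weight (1/3)·1 = 1/3.
If it is in chest 3 (prior 1/3): the guide opened chest 3, so this case is ruled out; weight (1/3)·0 = 0.
The weights sum to 4/9.
So P(the ruby in chest 2 | the guide opened chest 3) = (1/3) / (4/9) = 3/4.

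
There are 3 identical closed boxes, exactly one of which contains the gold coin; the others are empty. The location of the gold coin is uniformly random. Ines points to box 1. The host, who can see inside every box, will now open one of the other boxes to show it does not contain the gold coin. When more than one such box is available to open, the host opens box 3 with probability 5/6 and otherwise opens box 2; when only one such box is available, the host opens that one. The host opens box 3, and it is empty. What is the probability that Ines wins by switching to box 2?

Consider each possible location of the gold coin in turn.
If it is in box 1 (prior 1/3): box 3 is available, opened with probability 5/6; weight (1/3)·(5/6) = 5/18.
If it is in box 2 (prior 1/3): only box 3 is available, probability 1; weight (1/3)·1 = 1/3.
If it is in box 3 (prior 1/3): the host opened box 3, so this case is ruled out; weight (1/3)·0 = 0.
The weights sum to 11/18.
So P(the gold coin in box 2 | the host opened box 3) = (1/3) / (11/18) = 6/11.

6/11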